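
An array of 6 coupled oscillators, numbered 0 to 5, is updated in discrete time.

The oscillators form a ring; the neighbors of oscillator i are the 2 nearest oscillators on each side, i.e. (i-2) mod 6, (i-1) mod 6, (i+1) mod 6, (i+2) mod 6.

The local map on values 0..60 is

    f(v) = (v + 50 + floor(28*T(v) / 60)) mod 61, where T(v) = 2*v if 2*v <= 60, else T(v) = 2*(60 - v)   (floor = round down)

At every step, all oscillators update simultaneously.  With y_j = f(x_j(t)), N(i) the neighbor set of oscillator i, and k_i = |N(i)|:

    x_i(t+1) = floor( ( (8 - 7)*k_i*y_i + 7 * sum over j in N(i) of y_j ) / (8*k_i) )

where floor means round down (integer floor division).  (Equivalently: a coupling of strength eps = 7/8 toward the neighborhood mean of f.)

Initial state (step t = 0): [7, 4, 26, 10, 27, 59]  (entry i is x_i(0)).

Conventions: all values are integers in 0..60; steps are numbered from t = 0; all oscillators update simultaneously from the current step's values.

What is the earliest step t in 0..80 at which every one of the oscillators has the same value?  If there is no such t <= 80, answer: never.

Simulating step by step:
t=0: [7, 4, 26, 10, 27, 59]  (not all equal)
t=1: [40, 28, 28, 41, 26, 29]  (not all equal)
t=2: [43, 45, 43, 43, 44, 44]  (not all equal)
t=3: [47, 47, 47, 47, 47, 47]  (all equal)

Answer: 3
Key observation: Synchronization is absorbing here: once all oscillators are equal they stay equal, and step 3 is the first all-equal step.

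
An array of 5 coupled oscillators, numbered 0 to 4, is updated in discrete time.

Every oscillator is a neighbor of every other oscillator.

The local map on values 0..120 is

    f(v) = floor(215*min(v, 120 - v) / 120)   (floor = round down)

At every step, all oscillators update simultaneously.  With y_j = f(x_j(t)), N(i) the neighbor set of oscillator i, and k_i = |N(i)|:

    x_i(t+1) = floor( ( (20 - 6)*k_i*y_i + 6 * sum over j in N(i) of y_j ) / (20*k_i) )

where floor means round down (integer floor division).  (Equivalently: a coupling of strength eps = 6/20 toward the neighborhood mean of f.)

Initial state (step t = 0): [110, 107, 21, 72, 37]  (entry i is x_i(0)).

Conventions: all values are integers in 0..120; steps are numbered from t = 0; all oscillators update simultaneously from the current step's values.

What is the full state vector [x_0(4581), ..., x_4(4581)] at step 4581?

Answer: [44, 49, 44, 44, 49]
Key observation: The state at step 32, [96, 91, 96, 96, 91], reappears at step 38: the system is in a cycle of period 6 from step 32 on.  Therefore the state at step 4581 equals the state at step 32 + ((4581 - 32) mod 6) = 33, which is [44, 49, 44, 44, 49].

Derivation:
t=0: [110, 107, 21, 72, 37]
t=1: [27, 31, 40, 70, 58]
t=2: [57, 61, 71, 83, 91]
t=3: [94, 96, 85, 72, 62]
t=4: [54, 52, 64, 79, 89]
t=5: [91, 89, 93, 76, 65]
t=6: [56, 59, 54, 73, 86]
t=7: [95, 99, 93, 85, 70]
t=8: [48, 44, 51, 59, 76]
t=9: [86, 81, 89, 98, 81]
t=10: [59, 65, 56, 46, 65]
t=11: [101, 97, 98, 87, 97]
t=12: [37, 41, 40, 52, 41]
t=13: [69, 73, 72, 86, 73]
t=14: [87, 82, 84, 67, 82]
t=15: [63, 68, 66, 85, 68]
t=16: [97, 91, 93, 72, 91]
t=17: [46, 52, 50, 74, 52]
t=18: [84, 91, 88, 84, 91]
t=19: [61, 53, 57, 61, 53]
t=20: [103, 96, 101, 103, 96]
t=21: [32, 40, 34, 32, 40]
t=22: [59, 68, 61, 59, 68]
t=23: [103, 95, 103, 103, 95]
t=24: [32, 40, 32, 32, 40]
t=25: [59, 67, 59, 59, 67]
t=26: [103, 96, 103, 103, 96]
t=27: [31, 40, 31, 31, 40]
t=28: [57, 67, 57, 57, 67]
t=29: [100, 95, 100, 100, 95]
t=30: [36, 41, 36, 36, 41]
t=31: [65, 70, 65, 65, 70]
t=32: [96, 91, 96, 96, 91]
t=33: [44, 49, 44, 44, 49]
t=34: [79, 84, 79, 79, 84]
t=35: [71, 66, 71, 71, 66]
t=36: [88, 93, 88, 88, 93]
t=37: [55, 50, 55, 55, 50]
t=38: [96, 91, 96, 96, 91]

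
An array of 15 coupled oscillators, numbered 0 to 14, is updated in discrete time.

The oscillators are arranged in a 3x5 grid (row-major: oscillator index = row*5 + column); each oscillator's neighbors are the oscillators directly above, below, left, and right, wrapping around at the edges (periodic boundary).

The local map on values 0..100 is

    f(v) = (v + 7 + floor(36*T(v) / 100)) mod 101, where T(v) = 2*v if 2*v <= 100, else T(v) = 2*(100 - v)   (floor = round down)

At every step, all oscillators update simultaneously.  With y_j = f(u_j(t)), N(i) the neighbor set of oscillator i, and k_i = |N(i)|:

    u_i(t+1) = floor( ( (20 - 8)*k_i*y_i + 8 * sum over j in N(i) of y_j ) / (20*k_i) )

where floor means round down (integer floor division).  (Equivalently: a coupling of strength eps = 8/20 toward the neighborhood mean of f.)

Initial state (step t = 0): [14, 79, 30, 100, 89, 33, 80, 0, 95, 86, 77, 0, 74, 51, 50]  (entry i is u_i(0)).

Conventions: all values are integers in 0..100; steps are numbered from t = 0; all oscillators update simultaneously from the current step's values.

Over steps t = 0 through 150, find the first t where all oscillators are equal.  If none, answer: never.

Simulating step by step:
t=0: [14, 79, 30, 100, 89, 33, 80, 0, 95, 86, 77, 0, 74, 51, 50]  (not all equal)
t=1: [35, 9, 46, 19, 14, 51, 7, 20, 13, 17, 79, 24, 75, 76, 75]  (not all equal)
t=2: [54, 35, 71, 48, 42, 68, 31, 48, 39, 46, 30, 42, 87, 86, 76]  (not all equal)
t=3: [86, 73, 83, 78, 84, 88, 69, 76, 71, 86, 71, 66, 28, 27, 82]  (not all equal)
t=4: [21, 79, 36, 75, 11, 21, 88, 85, 84, 11, 68, 93, 58, 57, 15]  (not all equal)
t=5: [42, 11, 60, 78, 35, 42, 6, 17, 22, 25, 71, 21, 73, 79, 43]  (not all equal)
t=6: [74, 38, 83, 80, 71, 71, 28, 47, 45, 57, 86, 49, 76, 32, 69]  (not all equal)
t=7: [86, 67, 26, 24, 87, 83, 67, 76, 74, 94, 39, 77, 84, 65, 84]  (not all equal)
t=8: [18, 83, 55, 53, 6, 18, 88, 84, 84, 12, 54, 86, 35, 73, 18]  (not all equal)
t=9: [37, 14, 72, 76, 29, 38, 5, 17, 22, 25, 67, 17, 59, 79, 45]  (not all equal)
t=10: [67, 40, 85, 79, 64, 66, 26, 46, 45, 55, 84, 45, 74, 32, 70]  (not all equal)
t=11: [85, 68, 26, 24, 86, 82, 64, 75, 74, 93, 38, 73, 82, 65, 84]  (not all equal)
t=12: [17, 83, 55, 53, 6, 17, 87, 84, 84, 12, 53, 86, 34, 73, 18]  (not all equal)
t=13: [36, 14, 72, 76, 29, 37, 5, 16, 22, 25, 66, 17, 58, 79, 45]  (not all equal)
t=14: [66, 40, 85, 79, 63, 65, 26, 45, 44, 55, 84, 45, 73, 32, 70]  (not all equal)
t=15: [85, 68, 26, 24, 86, 82, 64, 73, 73, 93, 38, 73, 82, 65, 84]  (not all equal)
t=16: [17, 83, 55, 53, 6, 17, 87, 84, 84, 12, 53, 86, 34, 73, 18]  (not all equal)

Answer: never
Key observation: The state at step 12 reappears at step 16 — the system is in a cycle of period 4 from step 12 on.  No step 0..16 is synchronized, and the cycle repeats forever, so no step up to 150 (or ever) has all oscillators equal.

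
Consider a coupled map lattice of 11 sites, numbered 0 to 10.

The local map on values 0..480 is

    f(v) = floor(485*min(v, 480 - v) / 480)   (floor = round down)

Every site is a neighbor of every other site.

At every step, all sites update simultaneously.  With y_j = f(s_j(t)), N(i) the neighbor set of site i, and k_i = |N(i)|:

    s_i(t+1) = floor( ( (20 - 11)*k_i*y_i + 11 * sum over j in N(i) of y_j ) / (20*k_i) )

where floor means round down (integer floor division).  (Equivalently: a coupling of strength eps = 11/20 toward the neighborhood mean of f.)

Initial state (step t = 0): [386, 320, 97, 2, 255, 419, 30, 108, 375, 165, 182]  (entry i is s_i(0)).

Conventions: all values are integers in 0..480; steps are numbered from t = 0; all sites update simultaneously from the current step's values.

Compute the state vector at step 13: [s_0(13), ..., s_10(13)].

Answer: [121, 121, 121, 121, 121, 121, 121, 121, 121, 121, 121]

Derivation:
t=0: [386, 320, 97, 2, 255, 419, 30, 108, 375, 165, 182]
t=1: [105, 131, 106, 68, 157, 92, 79, 111, 109, 133, 140]
t=2: [110, 120, 110, 95, 130, 104, 99, 112, 111, 121, 123]
t=3: [112, 116, 112, 106, 120, 109, 107, 113, 112, 116, 117]
t=4: [113, 115, 113, 111, 116, 112, 111, 113, 113, 115, 115]
t=5: [114, 115, 114, 113, 115, 113, 113, 114, 114, 115, 115]
t=6: [115, 115, 115, 114, 115, 114, 114, 115, 115, 115, 115]
t=7: [115, 115, 115, 115, 115, 115, 115, 115, 115, 115, 115]
t=8: [116, 116, 116, 116, 116, 116, 116, 116, 116, 116, 116]
t=9: [117, 117, 117, 117, 117, 117, 117, 117, 117, 117, 117]
t=10: [118, 118, 118, 118, 118, 118, 118, 118, 118, 118, 118]
t=11: [119, 119, 119, 119, 119, 119, 119, 119, 119, 119, 119]
t=12: [120, 120, 120, 120, 120, 120, 120, 120, 120, 120, 120]
t=13: [121, 121, 121, 121, 121, 121, 121, 121, 121, 121, 121]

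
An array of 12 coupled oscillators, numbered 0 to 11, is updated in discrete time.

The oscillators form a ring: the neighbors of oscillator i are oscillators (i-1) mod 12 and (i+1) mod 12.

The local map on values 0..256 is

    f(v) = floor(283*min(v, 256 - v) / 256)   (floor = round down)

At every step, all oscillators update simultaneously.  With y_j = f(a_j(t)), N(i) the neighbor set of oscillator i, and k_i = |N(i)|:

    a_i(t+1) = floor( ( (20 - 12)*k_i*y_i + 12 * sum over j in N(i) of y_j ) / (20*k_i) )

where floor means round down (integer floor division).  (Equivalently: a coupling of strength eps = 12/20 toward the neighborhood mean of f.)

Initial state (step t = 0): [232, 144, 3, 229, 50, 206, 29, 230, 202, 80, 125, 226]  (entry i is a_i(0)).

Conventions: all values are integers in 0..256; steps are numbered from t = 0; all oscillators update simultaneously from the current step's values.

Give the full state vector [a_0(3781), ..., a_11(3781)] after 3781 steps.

Simulating step by step:
t=0: [232, 144, 3, 229, 50, 206, 29, 230, 202, 80, 125, 226]
t=1: [57, 57, 46, 29, 47, 48, 37, 38, 58, 94, 91, 62]
t=2: [64, 59, 48, 43, 45, 48, 44, 48, 69, 90, 91, 76]
t=3: [72, 62, 54, 49, 49, 50, 51, 58, 76, 92, 94, 84]
t=4: [79, 68, 60, 55, 54, 55, 58, 67, 83, 96, 99, 91]
t=5: [87, 75, 66, 61, 59, 60, 65, 76, 90, 102, 105, 98]
t=6: [95, 83, 73, 67, 65, 67, 73, 84, 98, 109, 112, 106]
t=7: [104, 91, 81, 74, 72, 74, 81, 93, 106, 117, 120, 115]
t=8: [113, 100, 89, 82, 80, 82, 90, 102, 116, 126, 129, 124]
t=9: [123, 110, 99, 91, 89, 92, 100, 112, 126, 136, 138, 134]
t=10: [130, 121, 109, 102, 99, 102, 111, 123, 132, 133, 131, 133]
t=11: [136, 130, 121, 113, 110, 114, 122, 131, 135, 136, 136, 137]
t=12: [133, 135, 132, 125, 123, 126, 132, 135, 134, 132, 131, 131]
t=13: [135, 134, 136, 136, 137, 137, 136, 134, 134, 136, 137, 137]
t=14: [132, 133, 132, 131, 131, 131, 132, 133, 133, 132, 131, 131]
t=15: [136, 136, 136, 137, 138, 137, 136, 135, 135, 136, 137, 137]
t=16: [131, 132, 131, 131, 130, 131, 132, 132, 132, 132, 131, 131]
t=17: [137, 137, 137, 138, 138, 138, 137, 137, 137, 137, 137, 138]
t=18: [130, 131, 130, 130, 130, 130, 130, 131, 131, 131, 130, 130]
t=19: [138, 138, 138, 139, 139, 139, 138, 138, 138, 138, 138, 139]
t=20: [129, 130, 129, 129, 129, 129, 129, 130, 130, 130, 129, 129]
t=21: [139, 139, 139, 140, 140, 140, 139, 139, 139, 139, 139, 140]
t=22: [128, 129, 128, 128, 128, 128, 128, 129, 129, 129, 128, 128]
t=23: [140, 140, 140, 141, 141, 141, 140, 140, 140, 140, 140, 141]
t=24: [127, 128, 127, 127, 127, 127, 127, 128, 128, 128, 127, 127]
t=25: [140, 140, 140, 140, 140, 140, 140, 140, 141, 140, 140, 140]
t=26: [128, 128, 128, 128, 128, 128, 128, 127, 127, 127, 128, 128]
t=27: [141, 141, 141, 141, 141, 141, 140, 140, 140, 140, 140, 141]
t=28: [127, 127, 127, 127, 127, 127, 127, 128, 128, 128, 127, 127]
t=29: [140, 140, 140, 140, 140, 140, 140, 140, 141, 140, 140, 140]

Answer: [140, 140, 140, 140, 140, 140, 140, 140, 141, 140, 140, 140]
Key observation: The state at step 25, [140, 140, 140, 140, 140, 140, 140, 140, 141, 140, 140, 140], reappears at step 29: the system is in a cycle of period 4 from step 25 on.  Therefore the state at step 3781 equals the state at step 25 + ((3781 - 25) mod 4) = 25, which is [140, 140, 140, 140, 140, 140, 140, 140, 141, 140, 140, 140].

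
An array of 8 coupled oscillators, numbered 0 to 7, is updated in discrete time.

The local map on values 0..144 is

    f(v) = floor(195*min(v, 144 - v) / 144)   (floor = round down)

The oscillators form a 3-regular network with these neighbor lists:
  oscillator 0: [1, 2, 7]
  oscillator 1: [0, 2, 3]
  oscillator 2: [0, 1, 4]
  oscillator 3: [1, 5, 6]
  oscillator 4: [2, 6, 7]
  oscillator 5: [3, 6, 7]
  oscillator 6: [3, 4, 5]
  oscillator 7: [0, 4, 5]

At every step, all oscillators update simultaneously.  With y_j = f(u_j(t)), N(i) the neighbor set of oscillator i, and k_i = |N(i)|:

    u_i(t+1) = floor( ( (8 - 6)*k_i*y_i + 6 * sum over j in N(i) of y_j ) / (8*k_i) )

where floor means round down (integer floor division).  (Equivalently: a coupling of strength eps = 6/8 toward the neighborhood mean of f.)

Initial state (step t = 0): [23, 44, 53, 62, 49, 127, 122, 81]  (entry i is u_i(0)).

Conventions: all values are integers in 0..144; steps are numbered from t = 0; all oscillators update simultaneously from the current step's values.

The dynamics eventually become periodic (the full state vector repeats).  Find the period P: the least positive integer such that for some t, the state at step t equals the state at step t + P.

Answer: 2
Key observation: The state at step 29, [93, 93, 93, 93, 93, 93, 93, 93], reappears at step 31 — and no state repeats earlier — so the cycle the system enters has period 2.

Derivation:
t=0: [23, 44, 53, 62, 49, 127, 122, 81]
t=1: [61, 61, 56, 48, 62, 55, 50, 51]
t=2: [77, 76, 80, 72, 73, 68, 72, 77]
t=3: [89, 91, 91, 94, 92, 94, 95, 92]
t=4: [71, 70, 71, 67, 69, 67, 67, 70]
t=5: [95, 94, 94, 91, 93, 91, 90, 93]
t=6: [67, 67, 67, 70, 69, 71, 71, 68]
t=7: [90, 91, 90, 94, 92, 94, 94, 92]
t=8: [71, 71, 71, 68, 70, 67, 67, 70]
t=9: [95, 95, 95, 92, 93, 91, 91, 93]
t=10: [66, 67, 66, 69, 68, 70, 70, 68]
t=11: [90, 90, 90, 92, 91, 93, 93, 91]
t=12: [72, 72, 72, 70, 71, 69, 69, 71]
t=13: [96, 96, 96, 94, 95, 94, 94, 95]
t=14: [65, 65, 65, 66, 66, 66, 66, 66]
t=15: [88, 88, 88, 88, 88, 89, 89, 88]
t=16: [75, 75, 75, 74, 74, 74, 74, 74]
t=17: [93, 93, 93, 93, 93, 94, 94, 93]
t=18: [69, 69, 69, 68, 68, 68, 68, 68]
t=19: [92, 92, 92, 92, 92, 92, 92, 92]
t=20: [70, 70, 70, 70, 70, 70, 70, 70]
t=21: [94, 94, 94, 94, 94, 94, 94, 94]
t=22: [67, 67, 67, 67, 67, 67, 67, 67]
t=23: [90, 90, 90, 90, 90, 90, 90, 90]
t=24: [73, 73, 73, 73, 73, 73, 73, 73]
t=25: [96, 96, 96, 96, 96, 96, 96, 96]
t=26: [65, 65, 65, 65, 65, 65, 65, 65]
t=27: [88, 88, 88, 88, 88, 88, 88, 88]
t=28: [75, 75, 75, 75, 75, 75, 75, 75]
t=29: [93, 93, 93, 93, 93, 93, 93, 93]
t=30: [69, 69, 69, 69, 69, 69, 69, 69]
t=31: [93, 93, 93, 93, 93, 93, 93, 93]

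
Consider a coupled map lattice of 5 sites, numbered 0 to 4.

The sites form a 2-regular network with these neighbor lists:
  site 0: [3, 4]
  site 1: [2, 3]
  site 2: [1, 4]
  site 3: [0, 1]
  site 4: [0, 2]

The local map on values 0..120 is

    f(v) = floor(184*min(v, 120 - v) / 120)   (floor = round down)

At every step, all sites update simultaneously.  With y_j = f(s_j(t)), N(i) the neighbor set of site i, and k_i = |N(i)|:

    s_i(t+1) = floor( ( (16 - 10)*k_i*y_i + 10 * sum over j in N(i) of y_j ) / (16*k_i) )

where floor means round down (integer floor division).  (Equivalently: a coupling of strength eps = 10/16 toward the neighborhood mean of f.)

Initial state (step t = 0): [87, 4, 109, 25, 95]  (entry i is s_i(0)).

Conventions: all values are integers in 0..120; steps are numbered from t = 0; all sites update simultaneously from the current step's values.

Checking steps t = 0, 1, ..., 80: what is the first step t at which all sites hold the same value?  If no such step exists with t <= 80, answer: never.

Simulating step by step:
t=0: [87, 4, 109, 25, 95]  (not all equal)
t=1: [42, 19, 19, 31, 34]  (not all equal)
t=2: [54, 34, 36, 46, 48]  (not all equal)
t=3: [75, 58, 59, 68, 70]  (not all equal)
t=4: [74, 85, 85, 78, 78]  (not all equal)
t=5: [66, 56, 56, 62, 62]  (not all equal)
t=6: [85, 85, 85, 85, 85]  (all equal)

Answer: 6
Key observation: Synchronization is absorbing here: once all sites are equal they stay equal, and step 6 is the first all-equal step.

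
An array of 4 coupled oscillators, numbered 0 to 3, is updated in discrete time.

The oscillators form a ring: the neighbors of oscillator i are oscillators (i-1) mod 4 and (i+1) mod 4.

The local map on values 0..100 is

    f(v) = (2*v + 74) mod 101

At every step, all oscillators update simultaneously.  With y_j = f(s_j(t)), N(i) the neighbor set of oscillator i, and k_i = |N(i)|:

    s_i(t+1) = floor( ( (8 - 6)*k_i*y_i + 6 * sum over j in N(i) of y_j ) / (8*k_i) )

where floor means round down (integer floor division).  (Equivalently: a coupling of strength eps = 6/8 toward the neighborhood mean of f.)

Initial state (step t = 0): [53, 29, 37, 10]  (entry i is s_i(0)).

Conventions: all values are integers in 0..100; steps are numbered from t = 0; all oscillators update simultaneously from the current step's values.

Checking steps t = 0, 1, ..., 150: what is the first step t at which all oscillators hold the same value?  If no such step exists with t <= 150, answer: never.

Answer: 10
Key observation: Synchronization is absorbing here: once all oscillators are equal they stay equal, and step 10 is the first all-equal step.

Derivation:
t=0: [53, 29, 37, 10]  (not all equal)
t=1: [66, 55, 58, 70]  (not all equal)
t=2: [36, 55, 57, 37]  (not all equal)
t=3: [60, 70, 70, 61]  (not all equal)
t=4: [63, 42, 43, 63]  (not all equal)
t=5: [83, 73, 73, 84]  (not all equal)
t=6: [31, 25, 26, 31]  (not all equal)
t=7: [30, 28, 28, 31]  (not all equal)
t=8: [32, 30, 31, 32]  (not all equal)
t=9: [35, 35, 35, 36]  (not all equal)
t=10: [43, 43, 43, 43]  (all equal)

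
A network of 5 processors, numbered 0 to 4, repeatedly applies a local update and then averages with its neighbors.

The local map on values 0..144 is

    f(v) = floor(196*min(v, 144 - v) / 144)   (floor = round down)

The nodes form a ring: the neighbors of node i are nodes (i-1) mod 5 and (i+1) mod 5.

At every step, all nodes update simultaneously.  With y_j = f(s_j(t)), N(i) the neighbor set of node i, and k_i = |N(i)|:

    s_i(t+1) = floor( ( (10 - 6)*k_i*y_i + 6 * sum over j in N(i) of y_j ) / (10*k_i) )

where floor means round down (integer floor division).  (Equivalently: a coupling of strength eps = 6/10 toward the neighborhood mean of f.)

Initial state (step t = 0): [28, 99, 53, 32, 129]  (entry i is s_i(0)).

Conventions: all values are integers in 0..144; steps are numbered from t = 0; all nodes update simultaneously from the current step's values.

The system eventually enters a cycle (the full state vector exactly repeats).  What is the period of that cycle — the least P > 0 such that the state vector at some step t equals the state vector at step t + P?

Simulating step by step:
t=0: [28, 99, 53, 32, 129]
t=1: [39, 57, 60, 44, 32]
t=2: [57, 71, 73, 60, 50]
t=3: [80, 90, 91, 81, 74]
t=4: [85, 76, 76, 84, 89]
t=5: [81, 88, 88, 82, 77]
t=6: [84, 78, 78, 83, 87]
t=7: [82, 86, 87, 83, 80]
t=8: [83, 79, 79, 82, 84]
t=9: [83, 86, 86, 84, 82]
t=10: [81, 79, 78, 81, 82]
t=11: [85, 87, 87, 85, 84]
t=12: [79, 77, 77, 79, 80]
t=13: [88, 90, 90, 88, 87]
t=14: [75, 73, 73, 75, 76]
t=15: [93, 95, 95, 93, 92]
t=16: [68, 66, 66, 68, 69]
t=17: [91, 89, 89, 91, 92]
t=18: [72, 73, 73, 72, 71]
t=19: [96, 96, 96, 96, 97]
t=20: [64, 65, 65, 64, 64]
t=21: [87, 87, 87, 87, 87]
t=22: [77, 77, 77, 77, 77]
t=23: [91, 91, 91, 91, 91]
t=24: [72, 72, 72, 72, 72]
t=25: [98, 98, 98, 98, 98]
t=26: [62, 62, 62, 62, 62]
t=27: [84, 84, 84, 84, 84]
t=28: [81, 81, 81, 81, 81]
t=29: [85, 85, 85, 85, 85]
t=30: [80, 80, 80, 80, 80]
t=31: [87, 87, 87, 87, 87]

Answer: 10
Key observation: The state at step 21, [87, 87, 87, 87, 87], reappears at step 31 — and no state repeats earlier — so the cycle the system enters has period 10.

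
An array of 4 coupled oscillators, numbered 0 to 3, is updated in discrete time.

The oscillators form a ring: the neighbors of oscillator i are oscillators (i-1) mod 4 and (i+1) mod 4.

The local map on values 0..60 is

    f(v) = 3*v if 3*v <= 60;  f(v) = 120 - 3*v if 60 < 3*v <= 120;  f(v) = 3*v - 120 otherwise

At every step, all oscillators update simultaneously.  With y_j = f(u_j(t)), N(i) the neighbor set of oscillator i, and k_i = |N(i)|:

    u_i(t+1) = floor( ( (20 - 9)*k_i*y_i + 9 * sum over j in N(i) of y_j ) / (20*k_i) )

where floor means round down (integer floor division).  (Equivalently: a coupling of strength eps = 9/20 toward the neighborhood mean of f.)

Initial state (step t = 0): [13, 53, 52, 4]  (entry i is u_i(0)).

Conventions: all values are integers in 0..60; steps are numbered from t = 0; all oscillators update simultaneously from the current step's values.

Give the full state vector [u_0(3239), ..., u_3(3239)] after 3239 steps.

Simulating step by step:
t=0: [13, 53, 52, 4]
t=1: [32, 38, 31, 23]
t=2: [26, 14, 27, 39]
t=3: [33, 41, 31, 19]
t=4: [25, 12, 28, 42]
t=5: [34, 38, 29, 21]
t=6: [24, 14, 32, 42]
t=7: [37, 39, 24, 19]
t=8: [18, 14, 39, 44]
t=9: [41, 35, 13, 19]
t=10: [17, 17, 37, 40]
t=11: [39, 41, 16, 13]
t=12: [11, 13, 35, 32]
t=13: [32, 32, 22, 24]
t=14: [29, 30, 45, 43]
t=15: [26, 27, 17, 15]
t=16: [42, 42, 46, 45]
t=17: [8, 8, 14, 13]
t=18: [27, 28, 37, 36]
t=19: [32, 30, 15, 17]
t=20: [31, 32, 42, 43]
t=21: [22, 20, 10, 12]
t=22: [51, 51, 38, 38]
t=23: [26, 26, 12, 12]
t=24: [40, 40, 37, 37]
t=25: [2, 2, 6, 6]
t=26: [8, 8, 15, 15]
t=27: [28, 28, 40, 40]
t=28: [27, 27, 8, 8]
t=29: [35, 35, 27, 27]
t=30: [20, 20, 33, 33]
t=31: [51, 51, 29, 29]
t=32: [33, 33, 33, 33]
t=33: [21, 21, 21, 21]
t=34: [57, 57, 57, 57]
t=35: [51, 51, 51, 51]
t=36: [33, 33, 33, 33]

Answer: [51, 51, 51, 51]
Key observation: The state at step 32, [33, 33, 33, 33], reappears at step 36: the system is in a cycle of period 4 from step 32 on.  Therefore the state at step 3239 equals the state at step 32 + ((3239 - 32) mod 4) = 35, which is [51, 51, 51, 51].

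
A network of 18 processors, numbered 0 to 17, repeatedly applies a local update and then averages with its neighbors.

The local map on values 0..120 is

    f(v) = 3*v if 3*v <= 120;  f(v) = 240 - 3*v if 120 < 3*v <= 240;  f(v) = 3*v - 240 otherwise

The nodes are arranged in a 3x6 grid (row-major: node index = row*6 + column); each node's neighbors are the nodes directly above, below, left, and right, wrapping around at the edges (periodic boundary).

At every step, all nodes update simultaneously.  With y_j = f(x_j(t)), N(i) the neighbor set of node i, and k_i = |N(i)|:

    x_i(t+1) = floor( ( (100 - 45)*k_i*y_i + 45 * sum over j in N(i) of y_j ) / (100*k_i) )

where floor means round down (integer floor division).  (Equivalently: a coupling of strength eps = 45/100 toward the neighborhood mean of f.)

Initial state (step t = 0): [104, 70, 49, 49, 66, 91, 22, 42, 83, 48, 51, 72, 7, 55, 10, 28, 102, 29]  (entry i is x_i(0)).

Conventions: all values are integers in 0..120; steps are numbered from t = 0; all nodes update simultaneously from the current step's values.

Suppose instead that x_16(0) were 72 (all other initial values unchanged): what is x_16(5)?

Simulating step by step:
t=0: [104, 70, 49, 49, 66, 91, 22, 42, 83, 48, 51, 72, 7, 55, 10, 28, 72, 29]
t=1: [56, 56, 69, 86, 49, 43, 62, 82, 42, 83, 68, 43, 45, 63, 45, 73, 46, 59]
t=2: [78, 57, 52, 27, 81, 99, 62, 36, 79, 26, 55, 90, 84, 60, 82, 37, 80, 82]
t=3: [24, 66, 64, 75, 25, 36, 47, 80, 32, 73, 53, 38, 20, 54, 32, 79, 21, 14]
t=4: [74, 45, 54, 24, 71, 93, 82, 35, 71, 33, 75, 99, 65, 65, 78, 23, 57, 61]
t=5: [31, 85, 66, 70, 36, 39, 28, 78, 47, 75, 36, 44, 38, 54, 27, 65, 56, 54]

Answer: x_16(5) = 56
Key observation: This trace re-runs the system from the modified initial state.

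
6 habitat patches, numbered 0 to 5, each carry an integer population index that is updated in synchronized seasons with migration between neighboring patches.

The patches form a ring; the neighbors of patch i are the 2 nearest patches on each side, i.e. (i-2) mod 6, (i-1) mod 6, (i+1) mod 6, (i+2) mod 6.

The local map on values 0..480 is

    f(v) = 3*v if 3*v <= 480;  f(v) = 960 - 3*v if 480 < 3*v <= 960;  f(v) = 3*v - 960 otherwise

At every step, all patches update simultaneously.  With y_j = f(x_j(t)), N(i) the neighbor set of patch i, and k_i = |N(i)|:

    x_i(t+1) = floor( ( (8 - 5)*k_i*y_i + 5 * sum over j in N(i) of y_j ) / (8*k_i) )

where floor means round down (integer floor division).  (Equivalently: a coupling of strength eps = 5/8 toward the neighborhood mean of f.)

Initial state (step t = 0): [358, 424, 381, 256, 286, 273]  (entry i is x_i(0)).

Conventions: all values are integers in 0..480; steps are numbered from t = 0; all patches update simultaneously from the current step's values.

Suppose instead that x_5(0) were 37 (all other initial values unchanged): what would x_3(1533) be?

Simulating step by step:
t=0: [358, 424, 381, 256, 286, 37]
t=1: [153, 210, 181, 182, 132, 154]
t=2: [422, 397, 406, 406, 422, 423]
t=3: [287, 263, 268, 269, 291, 287]
t=4: [117, 143, 138, 137, 111, 116]
t=5: [369, 399, 393, 392, 363, 368]
t=6: [169, 202, 196, 194, 161, 167]
t=7: [429, 392, 399, 401, 438, 431]
t=8: [300, 259, 267, 269, 310, 303]
t=9: [88, 134, 126, 123, 77, 85]
t=10: [296, 348, 339, 336, 284, 293]
t=11: [78, 71, 70, 69, 80, 79]
t=12: [228, 218, 218, 218, 228, 228]
t=13: [285, 296, 296, 296, 285, 285]
t=14: [94, 82, 82, 82, 94, 94]
t=15: [270, 257, 257, 257, 270, 270]
t=16: [162, 176, 176, 176, 162, 162]
t=17: [460, 445, 445, 445, 460, 460]
t=18: [405, 389, 389, 389, 405, 405]
t=19: [240, 222, 222, 222, 240, 240]
t=20: [256, 277, 277, 277, 256, 256]
t=21: [172, 148, 148, 148, 172, 172]
t=22: [444, 444, 444, 444, 444, 444]
t=23: [372, 372, 372, 372, 372, 372]
t=24: [156, 156, 156, 156, 156, 156]
t=25: [468, 468, 468, 468, 468, 468]
t=26: [444, 444, 444, 444, 444, 444]

Answer: x_3(1533) = 468
Key observation: The state at step 22, [444, 444, 444, 444, 444, 444], reappears at step 26: the system is in a cycle of period 4 from step 22 on.  Therefore the state at step 1533 equals the state at step 22 + ((1533 - 22) mod 4) = 25, which is [468, 468, 468, 468, 468, 468].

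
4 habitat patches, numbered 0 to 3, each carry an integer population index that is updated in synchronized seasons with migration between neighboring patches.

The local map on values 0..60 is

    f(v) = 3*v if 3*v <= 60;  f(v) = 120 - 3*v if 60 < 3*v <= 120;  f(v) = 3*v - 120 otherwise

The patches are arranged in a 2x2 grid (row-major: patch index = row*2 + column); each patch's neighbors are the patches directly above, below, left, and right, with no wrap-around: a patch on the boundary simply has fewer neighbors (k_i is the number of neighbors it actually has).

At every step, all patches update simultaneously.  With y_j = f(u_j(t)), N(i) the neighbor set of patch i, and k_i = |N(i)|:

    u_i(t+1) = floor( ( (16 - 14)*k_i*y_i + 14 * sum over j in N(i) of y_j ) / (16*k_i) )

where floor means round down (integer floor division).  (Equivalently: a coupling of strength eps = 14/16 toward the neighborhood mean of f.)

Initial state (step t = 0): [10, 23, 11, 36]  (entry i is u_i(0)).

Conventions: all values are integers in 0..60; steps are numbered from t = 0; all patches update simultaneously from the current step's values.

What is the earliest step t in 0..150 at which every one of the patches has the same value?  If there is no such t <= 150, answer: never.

Simulating step by step:
t=0: [10, 23, 11, 36]  (not all equal)
t=1: [40, 24, 22, 38]  (not all equal)
t=2: [44, 8, 9, 45]  (not all equal)
t=3: [23, 14, 15, 24]  (not all equal)
t=4: [44, 48, 48, 44]  (not all equal)
t=5: [22, 13, 13, 22]  (not all equal)
t=6: [40, 52, 52, 40]  (not all equal)
t=7: [31, 4, 4, 31]  (not all equal)
t=8: [13, 25, 25, 13]  (not all equal)
t=9: [44, 39, 39, 44]  (not all equal)
t=10: [4, 10, 10, 4]  (not all equal)
t=11: [27, 14, 14, 27]  (not all equal)
t=12: [41, 39, 39, 41]  (not all equal)
t=13: [3, 3, 3, 3]  (all equal)

Answer: 13
Key observation: Synchronization is absorbing here: once all patches are equal they stay equal, and step 13 is the first all-equal step.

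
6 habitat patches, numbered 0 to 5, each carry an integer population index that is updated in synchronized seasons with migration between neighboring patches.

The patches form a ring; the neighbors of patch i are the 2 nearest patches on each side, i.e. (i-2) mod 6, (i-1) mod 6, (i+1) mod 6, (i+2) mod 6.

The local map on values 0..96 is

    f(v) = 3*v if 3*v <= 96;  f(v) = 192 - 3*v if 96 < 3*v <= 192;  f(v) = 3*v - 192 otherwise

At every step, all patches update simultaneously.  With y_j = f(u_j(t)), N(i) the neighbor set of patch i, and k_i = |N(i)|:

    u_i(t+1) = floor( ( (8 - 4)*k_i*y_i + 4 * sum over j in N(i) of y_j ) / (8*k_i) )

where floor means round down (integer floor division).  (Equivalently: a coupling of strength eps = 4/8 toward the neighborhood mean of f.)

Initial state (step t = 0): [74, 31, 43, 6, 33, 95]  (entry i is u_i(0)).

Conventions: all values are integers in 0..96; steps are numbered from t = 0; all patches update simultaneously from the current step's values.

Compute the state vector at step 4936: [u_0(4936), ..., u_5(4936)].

Answer: [54, 54, 54, 54, 54, 54]
Key observation: The state at step 38, [6, 6, 6, 6, 6, 6], reappears at step 46: the system is in a cycle of period 8 from step 38 on.  Therefore the state at step 4936 equals the state at step 38 + ((4936 - 38) mod 8) = 40, which is [54, 54, 54, 54, 54, 54].

Derivation:
t=0: [74, 31, 43, 6, 33, 95]
t=1: [57, 72, 60, 51, 72, 75]
t=2: [22, 25, 19, 31, 25, 30]
t=3: [70, 75, 67, 83, 75, 83]
t=4: [25, 34, 22, 45, 34, 46]
t=5: [75, 76, 72, 66, 76, 66]
t=6: [29, 26, 25, 15, 26, 16]
t=7: [78, 70, 73, 57, 70, 60]
t=8: [30, 21, 25, 19, 21, 18]
t=9: [76, 66, 71, 60, 66, 61]
t=10: [23, 12, 18, 11, 12, 12]
t=11: [54, 42, 48, 36, 42, 39]
t=12: [46, 62, 54, 73, 62, 68]
t=13: [33, 18, 26, 20, 18, 17]
t=14: [76, 62, 71, 59, 62, 58]
t=15: [24, 14, 18, 13, 14, 16]
t=16: [59, 47, 51, 42, 47, 48]
t=17: [31, 46, 42, 56, 46, 46]
t=18: [75, 56, 61, 40, 56, 55]
t=19: [27, 29, 23, 46, 29, 32]
t=20: [82, 81, 73, 69, 81, 86]
t=21: [51, 45, 34, 31, 45, 54]
t=22: [48, 60, 75, 75, 60, 45]
t=23: [38, 27, 29, 30, 27, 41]
t=24: [78, 81, 84, 84, 81, 75]
t=25: [45, 49, 55, 54, 49, 42]
t=26: [51, 45, 35, 37, 45, 55]
t=27: [48, 57, 72, 69, 57, 42]
t=28: [40, 29, 25, 24, 29, 46]
t=29: [73, 77, 77, 73, 77, 66]
t=30: [28, 31, 36, 28, 31, 19]
t=31: [82, 85, 86, 82, 85, 72]
t=32: [54, 56, 62, 54, 56, 41]
t=33: [30, 28, 16, 30, 28, 48]
t=34: [78, 76, 67, 78, 76, 67]
t=35: [32, 30, 24, 32, 30, 24]
t=36: [88, 87, 82, 88, 87, 82]
t=37: [66, 66, 62, 66, 66, 62]
t=38: [6, 6, 6, 6, 6, 6]
t=39: [18, 18, 18, 18, 18, 18]
t=40: [54, 54, 54, 54, 54, 54]
t=41: [30, 30, 30, 30, 30, 30]
t=42: [90, 90, 90, 90, 90, 90]
t=43: [78, 78, 78, 78, 78, 78]
t=44: [42, 42, 42, 42, 42, 42]
t=45: [66, 66, 66, 66, 66, 66]
t=46: [6, 6, 6, 6, 6, 6]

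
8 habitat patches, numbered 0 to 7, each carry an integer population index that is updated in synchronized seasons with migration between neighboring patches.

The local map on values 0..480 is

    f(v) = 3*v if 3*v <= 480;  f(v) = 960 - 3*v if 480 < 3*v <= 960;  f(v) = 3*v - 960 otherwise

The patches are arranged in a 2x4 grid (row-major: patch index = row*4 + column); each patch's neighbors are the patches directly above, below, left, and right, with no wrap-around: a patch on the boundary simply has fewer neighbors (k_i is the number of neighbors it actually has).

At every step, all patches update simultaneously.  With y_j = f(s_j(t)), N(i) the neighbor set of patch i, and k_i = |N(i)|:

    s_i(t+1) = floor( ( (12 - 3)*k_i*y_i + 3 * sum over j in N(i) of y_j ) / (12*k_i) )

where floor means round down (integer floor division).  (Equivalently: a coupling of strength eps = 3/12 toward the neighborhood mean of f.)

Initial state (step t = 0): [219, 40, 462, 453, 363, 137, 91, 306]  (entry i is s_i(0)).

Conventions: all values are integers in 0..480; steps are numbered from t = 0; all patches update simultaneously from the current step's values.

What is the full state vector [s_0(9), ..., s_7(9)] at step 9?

Simulating step by step:
t=0: [219, 40, 462, 453, 363, 137, 91, 306]
t=1: [258, 185, 385, 357, 186, 351, 278, 115]
t=2: [240, 343, 199, 150, 336, 147, 147, 288]
t=3: [194, 138, 352, 394, 121, 377, 405, 183]
t=4: [380, 364, 146, 229, 340, 214, 247, 367]
t=5: [159, 177, 380, 277, 107, 272, 239, 167]
t=6: [451, 388, 201, 176, 318, 190, 247, 390]
t=7: [321, 248, 339, 394, 102, 328, 244, 238]
t=8: [67, 169, 98, 204, 232, 80, 198, 240]
t=9: [240, 401, 317, 327, 253, 270, 339, 269]

Answer: [240, 401, 317, 327, 253, 270, 339, 269]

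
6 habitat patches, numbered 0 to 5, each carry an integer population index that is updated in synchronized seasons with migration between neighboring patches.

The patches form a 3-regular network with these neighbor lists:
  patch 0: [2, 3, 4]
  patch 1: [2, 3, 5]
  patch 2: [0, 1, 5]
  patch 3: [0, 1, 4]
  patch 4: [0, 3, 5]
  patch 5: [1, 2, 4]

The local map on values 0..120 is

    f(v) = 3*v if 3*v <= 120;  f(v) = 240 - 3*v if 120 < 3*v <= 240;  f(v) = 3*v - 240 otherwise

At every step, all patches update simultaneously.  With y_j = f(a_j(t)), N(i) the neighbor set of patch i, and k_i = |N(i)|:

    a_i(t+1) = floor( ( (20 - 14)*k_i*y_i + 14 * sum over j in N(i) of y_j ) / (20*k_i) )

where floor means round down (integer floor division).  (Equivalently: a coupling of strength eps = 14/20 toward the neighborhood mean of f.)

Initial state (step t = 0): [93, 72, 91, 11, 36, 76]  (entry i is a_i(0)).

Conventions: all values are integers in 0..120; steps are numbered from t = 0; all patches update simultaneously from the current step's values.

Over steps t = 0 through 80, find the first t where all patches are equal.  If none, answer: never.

Simulating step by step:
t=0: [93, 72, 91, 11, 36, 76]  (not all equal)
t=1: [52, 25, 27, 49, 52, 42]  (not all equal)
t=2: [85, 89, 88, 84, 93, 90]  (not all equal)
t=3: [22, 23, 24, 22, 25, 30]  (not all equal)
t=4: [69, 73, 74, 68, 74, 77]  (not all equal)
t=5: [26, 21, 20, 27, 23, 16]  (not all equal)
t=6: [72, 63, 62, 73, 69, 59]  (not all equal)
t=7: [32, 47, 48, 31, 35, 51]  (not all equal)
t=8: [97, 94, 94, 97, 95, 96]  (not all equal)
t=9: [47, 45, 45, 47, 48, 44]  (not all equal)
t=10: [99, 104, 104, 99, 100, 103]  (not all equal)
t=11: [61, 67, 67, 61, 60, 68]  (not all equal)
t=12: [53, 42, 42, 53, 53, 43]  (not all equal)
t=13: [88, 105, 105, 88, 88, 105]  (not all equal)
t=14: [35, 63, 63, 35, 35, 63]  (not all equal)
t=15: [92, 63, 63, 92, 92, 63]  (not all equal)
t=16: [39, 47, 47, 39, 39, 47]  (not all equal)
t=17: [112, 103, 103, 112, 112, 103]  (not all equal)
t=18: [89, 75, 75, 89, 89, 75]  (not all equal)
t=19: [24, 17, 17, 24, 24, 17]  (not all equal)
t=20: [67, 55, 55, 67, 67, 55]  (not all equal)
t=21: [47, 66, 66, 47, 47, 66]  (not all equal)
t=22: [85, 55, 55, 85, 85, 55]  (not all equal)
t=23: [29, 61, 61, 29, 29, 61]  (not all equal)
t=24: [80, 64, 64, 80, 80, 64]  (not all equal)
t=25: [11, 36, 36, 11, 11, 36]  (not all equal)
t=26: [50, 90, 90, 50, 50, 90]  (not all equal)
t=27: [76, 44, 44, 76, 76, 44]  (not all equal)
t=28: [34, 85, 85, 34, 34, 85]  (not all equal)
t=29: [81, 35, 35, 81, 81, 35]  (not all equal)
t=30: [26, 81, 81, 26, 26, 81]  (not all equal)
t=31: [60, 20, 20, 60, 60, 20]  (not all equal)
t=32: [60, 60, 60, 60, 60, 60]  (all equal)

Answer: 32
Key observation: Synchronization is absorbing here: once all patches are equal they stay equal, and step 32 is the first all-equal step.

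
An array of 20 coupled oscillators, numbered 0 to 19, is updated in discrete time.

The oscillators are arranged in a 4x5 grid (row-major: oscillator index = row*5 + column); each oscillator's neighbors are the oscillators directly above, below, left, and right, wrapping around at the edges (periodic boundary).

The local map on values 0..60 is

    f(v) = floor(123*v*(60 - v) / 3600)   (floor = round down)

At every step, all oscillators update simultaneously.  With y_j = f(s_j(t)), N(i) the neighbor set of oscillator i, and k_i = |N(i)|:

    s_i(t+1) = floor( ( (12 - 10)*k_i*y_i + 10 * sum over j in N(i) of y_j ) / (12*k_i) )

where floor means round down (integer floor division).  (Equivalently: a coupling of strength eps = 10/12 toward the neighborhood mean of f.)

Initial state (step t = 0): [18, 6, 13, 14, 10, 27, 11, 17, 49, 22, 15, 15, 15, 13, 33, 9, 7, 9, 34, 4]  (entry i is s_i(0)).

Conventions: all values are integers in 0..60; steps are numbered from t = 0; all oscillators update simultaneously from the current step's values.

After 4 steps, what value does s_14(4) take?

Simulating step by step:
t=0: [18, 6, 13, 14, 10, 27, 11, 17, 49, 22, 15, 15, 15, 13, 33, 9, 7, 9, 34, 4]
t=1: [19, 17, 18, 21, 19, 24, 21, 20, 22, 24, 24, 19, 20, 24, 21, 16, 15, 20, 18, 20]
t=2: [25, 25, 26, 26, 27, 27, 26, 26, 28, 27, 26, 26, 27, 27, 28, 25, 24, 25, 27, 25]
t=3: [29, 29, 29, 30, 29, 29, 29, 30, 30, 30, 29, 29, 29, 30, 29, 29, 29, 29, 29, 29]
t=4: [30, 30, 30, 30, 30, 30, 30, 30, 30, 30, 30, 30, 30, 30, 30, 30, 30, 30, 30, 30]

Answer: s_14(4) = 30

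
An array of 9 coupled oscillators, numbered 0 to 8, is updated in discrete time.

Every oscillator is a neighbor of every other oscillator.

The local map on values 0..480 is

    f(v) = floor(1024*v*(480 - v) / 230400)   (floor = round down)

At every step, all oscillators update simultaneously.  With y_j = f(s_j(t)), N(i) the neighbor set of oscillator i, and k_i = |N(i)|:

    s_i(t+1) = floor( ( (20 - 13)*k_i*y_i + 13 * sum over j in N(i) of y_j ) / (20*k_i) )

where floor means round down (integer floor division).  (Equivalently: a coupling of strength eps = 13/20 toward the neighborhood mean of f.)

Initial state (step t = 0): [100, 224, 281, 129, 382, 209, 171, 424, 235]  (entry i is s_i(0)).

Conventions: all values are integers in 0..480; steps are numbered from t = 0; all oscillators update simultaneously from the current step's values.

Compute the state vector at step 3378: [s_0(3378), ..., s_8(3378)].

Simulating step by step:
t=0: [100, 224, 281, 129, 382, 209, 171, 424, 235]
t=1: [198, 221, 219, 206, 197, 220, 215, 181, 221]
t=2: [249, 251, 251, 250, 249, 251, 251, 247, 251]
t=3: [255, 255, 255, 255, 255, 255, 255, 255, 255]
t=4: [255, 255, 255, 255, 255, 255, 255, 255, 255]

Answer: [255, 255, 255, 255, 255, 255, 255, 255, 255]
Key observation: The state at step 3, [255, 255, 255, 255, 255, 255, 255, 255, 255], reappears at step 4: the system is in a cycle of period 1 from step 3 on.  Therefore the state at step 3378 equals the state at step 3 + ((3378 - 3) mod 1) = 3, which is [255, 255, 255, 255, 255, 255, 255, 255, 255].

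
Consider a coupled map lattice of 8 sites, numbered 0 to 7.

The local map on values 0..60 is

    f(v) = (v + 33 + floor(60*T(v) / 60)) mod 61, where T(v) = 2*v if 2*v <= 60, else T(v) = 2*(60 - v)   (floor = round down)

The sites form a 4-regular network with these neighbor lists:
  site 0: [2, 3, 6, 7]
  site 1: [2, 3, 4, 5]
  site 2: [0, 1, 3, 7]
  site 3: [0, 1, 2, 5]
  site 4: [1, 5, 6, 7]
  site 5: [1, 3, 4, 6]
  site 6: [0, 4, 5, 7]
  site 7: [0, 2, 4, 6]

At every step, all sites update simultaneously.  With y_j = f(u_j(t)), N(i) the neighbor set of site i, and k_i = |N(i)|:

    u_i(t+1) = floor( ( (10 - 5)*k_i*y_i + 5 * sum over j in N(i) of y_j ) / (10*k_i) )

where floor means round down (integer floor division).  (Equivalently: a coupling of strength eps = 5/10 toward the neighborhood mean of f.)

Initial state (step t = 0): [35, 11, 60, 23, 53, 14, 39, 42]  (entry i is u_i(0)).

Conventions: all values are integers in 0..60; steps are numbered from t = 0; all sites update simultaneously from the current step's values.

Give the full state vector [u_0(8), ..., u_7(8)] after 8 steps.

Simulating step by step:
t=0: [35, 11, 60, 23, 53, 14, 39, 42]
t=1: [50, 18, 35, 34, 34, 24, 46, 47]
t=2: [46, 40, 49, 50, 49, 45, 46, 47]
t=3: [45, 47, 44, 44, 45, 46, 45, 44]
t=4: [47, 46, 47, 47, 46, 46, 47, 47]
t=5: [45, 45, 45, 45, 45, 45, 45, 45]
t=6: [47, 47, 47, 47, 47, 47, 47, 47]
t=7: [45, 45, 45, 45, 45, 45, 45, 45]
t=8: [47, 47, 47, 47, 47, 47, 47, 47]

Answer: [47, 47, 47, 47, 47, 47, 47, 47]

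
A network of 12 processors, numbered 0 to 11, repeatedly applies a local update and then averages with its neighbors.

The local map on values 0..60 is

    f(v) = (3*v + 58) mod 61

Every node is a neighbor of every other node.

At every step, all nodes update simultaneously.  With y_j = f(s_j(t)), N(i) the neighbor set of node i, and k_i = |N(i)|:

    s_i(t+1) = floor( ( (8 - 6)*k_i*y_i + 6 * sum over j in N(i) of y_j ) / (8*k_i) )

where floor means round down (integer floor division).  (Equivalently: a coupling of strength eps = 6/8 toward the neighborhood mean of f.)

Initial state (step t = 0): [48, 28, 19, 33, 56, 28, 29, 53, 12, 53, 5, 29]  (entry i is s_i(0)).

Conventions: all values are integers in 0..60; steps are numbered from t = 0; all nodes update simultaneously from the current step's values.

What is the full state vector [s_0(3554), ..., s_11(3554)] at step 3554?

Answer: [31, 31, 32, 32, 32, 31, 32, 32, 32, 32, 31, 32]
Key observation: The state at step 14, [31, 31, 32, 32, 32, 31, 32, 32, 32, 32, 31, 32], reappears at step 24: the system is in a cycle of period 10 from step 14 on.  Therefore the state at step 3554 equals the state at step 14 + ((3554 - 14) mod 10) = 14, which is [31, 31, 32, 32, 32, 31, 32, 32, 32, 32, 31, 32].

Derivation:
t=0: [48, 28, 19, 33, 56, 28, 29, 53, 12, 53, 5, 29]
t=1: [27, 27, 33, 30, 31, 27, 28, 30, 29, 30, 26, 28]
t=2: [21, 21, 24, 23, 23, 21, 22, 23, 22, 23, 20, 22]
t=3: [29, 29, 19, 19, 19, 29, 18, 19, 18, 19, 28, 18]
t=4: [39, 39, 44, 44, 44, 39, 44, 44, 44, 44, 38, 44]
t=5: [27, 27, 19, 19, 19, 27, 19, 19, 19, 19, 27, 19]
t=6: [37, 37, 43, 43, 43, 37, 43, 43, 43, 43, 37, 43]
t=7: [23, 23, 15, 15, 15, 23, 15, 15, 15, 15, 23, 15]
t=8: [25, 25, 31, 31, 31, 25, 31, 31, 31, 31, 25, 31]
t=9: [20, 20, 24, 24, 24, 20, 24, 24, 24, 24, 20, 24]
t=10: [30, 30, 21, 21, 21, 30, 21, 21, 21, 21, 30, 21]
t=11: [44, 44, 50, 50, 50, 44, 50, 50, 50, 50, 44, 50]
t=12: [16, 16, 20, 20, 20, 16, 20, 20, 20, 20, 16, 20]
t=13: [51, 51, 53, 53, 53, 51, 53, 53, 53, 53, 51, 53]
t=14: [31, 31, 32, 32, 32, 31, 32, 32, 32, 32, 31, 32]
t=15: [30, 30, 31, 31, 31, 30, 31, 31, 31, 31, 30, 31]
t=16: [27, 27, 28, 28, 28, 27, 28, 28, 28, 28, 27, 28]
t=17: [18, 18, 19, 19, 19, 18, 19, 19, 19, 19, 18, 19]
t=18: [52, 52, 53, 53, 53, 52, 53, 53, 53, 53, 52, 53]
t=19: [32, 32, 33, 33, 33, 32, 33, 33, 33, 33, 32, 33]
t=20: [33, 33, 34, 34, 34, 33, 34, 34, 34, 34, 33, 34]
t=21: [36, 36, 37, 37, 37, 36, 37, 37, 37, 37, 36, 37]
t=22: [45, 45, 46, 46, 46, 45, 46, 46, 46, 46, 45, 46]
t=23: [11, 11, 12, 12, 12, 11, 12, 12, 12, 12, 11, 12]
t=24: [31, 31, 32, 32, 32, 31, 32, 32, 32, 32, 31, 32]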